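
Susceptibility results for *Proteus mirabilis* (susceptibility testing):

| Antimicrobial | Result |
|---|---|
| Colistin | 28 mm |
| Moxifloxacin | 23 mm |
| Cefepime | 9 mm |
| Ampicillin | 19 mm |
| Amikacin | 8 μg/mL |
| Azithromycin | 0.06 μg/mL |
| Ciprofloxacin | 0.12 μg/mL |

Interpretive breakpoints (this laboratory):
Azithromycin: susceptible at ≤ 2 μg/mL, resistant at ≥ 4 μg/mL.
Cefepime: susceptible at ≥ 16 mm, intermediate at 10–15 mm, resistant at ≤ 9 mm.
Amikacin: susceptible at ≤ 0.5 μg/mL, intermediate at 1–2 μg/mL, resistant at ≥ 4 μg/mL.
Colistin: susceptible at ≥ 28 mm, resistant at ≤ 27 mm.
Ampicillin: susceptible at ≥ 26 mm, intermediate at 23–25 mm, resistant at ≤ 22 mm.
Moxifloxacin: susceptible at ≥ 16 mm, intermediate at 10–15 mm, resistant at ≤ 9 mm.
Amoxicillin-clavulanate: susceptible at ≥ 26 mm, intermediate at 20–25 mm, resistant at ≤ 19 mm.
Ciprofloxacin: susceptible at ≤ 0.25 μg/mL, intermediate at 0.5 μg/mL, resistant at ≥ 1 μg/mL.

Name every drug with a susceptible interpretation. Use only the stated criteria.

Colistin 28 mm: ≥ 28 mm ⇒ S
Moxifloxacin: 23 mm is ≥ 16 mm ⇒ S
Cefepime: 9 mm is ≤ 9 mm → Resistant
Ampicillin: 19 mm is ≤ 22 mm — resistant
Amikacin 8 μg/mL: ≥ 4 μg/mL — Resistant
Azithromycin 0.06 μg/mL: ≤ 2 μg/mL → susceptible
Ciprofloxacin (0.12 μg/mL) ≤ 0.25 μg/mL — susceptible

colistin, moxifloxacin, azithromycin, ciprofloxacin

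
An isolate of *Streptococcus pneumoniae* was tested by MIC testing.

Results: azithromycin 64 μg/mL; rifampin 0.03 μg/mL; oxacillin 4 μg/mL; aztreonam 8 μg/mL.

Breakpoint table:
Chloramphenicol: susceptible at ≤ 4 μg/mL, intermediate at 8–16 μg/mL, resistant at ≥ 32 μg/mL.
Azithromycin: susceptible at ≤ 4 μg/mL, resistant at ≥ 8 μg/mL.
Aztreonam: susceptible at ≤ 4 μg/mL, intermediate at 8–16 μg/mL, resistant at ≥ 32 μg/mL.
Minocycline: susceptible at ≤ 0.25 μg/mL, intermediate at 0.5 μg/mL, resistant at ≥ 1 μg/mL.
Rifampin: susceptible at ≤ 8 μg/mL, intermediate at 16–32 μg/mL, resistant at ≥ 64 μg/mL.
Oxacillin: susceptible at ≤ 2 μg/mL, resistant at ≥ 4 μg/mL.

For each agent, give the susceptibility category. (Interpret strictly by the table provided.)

Azithromycin (64 μg/mL) ≥ 8 μg/mL → Resistant
Rifampin: 0.03 μg/mL is ≤ 8 μg/mL → S
Oxacillin: 4 μg/mL is ≥ 4 μg/mL ⇒ resistant
Aztreonam: 8 μg/mL is in 8–16 μg/mL — I

R, S, R, I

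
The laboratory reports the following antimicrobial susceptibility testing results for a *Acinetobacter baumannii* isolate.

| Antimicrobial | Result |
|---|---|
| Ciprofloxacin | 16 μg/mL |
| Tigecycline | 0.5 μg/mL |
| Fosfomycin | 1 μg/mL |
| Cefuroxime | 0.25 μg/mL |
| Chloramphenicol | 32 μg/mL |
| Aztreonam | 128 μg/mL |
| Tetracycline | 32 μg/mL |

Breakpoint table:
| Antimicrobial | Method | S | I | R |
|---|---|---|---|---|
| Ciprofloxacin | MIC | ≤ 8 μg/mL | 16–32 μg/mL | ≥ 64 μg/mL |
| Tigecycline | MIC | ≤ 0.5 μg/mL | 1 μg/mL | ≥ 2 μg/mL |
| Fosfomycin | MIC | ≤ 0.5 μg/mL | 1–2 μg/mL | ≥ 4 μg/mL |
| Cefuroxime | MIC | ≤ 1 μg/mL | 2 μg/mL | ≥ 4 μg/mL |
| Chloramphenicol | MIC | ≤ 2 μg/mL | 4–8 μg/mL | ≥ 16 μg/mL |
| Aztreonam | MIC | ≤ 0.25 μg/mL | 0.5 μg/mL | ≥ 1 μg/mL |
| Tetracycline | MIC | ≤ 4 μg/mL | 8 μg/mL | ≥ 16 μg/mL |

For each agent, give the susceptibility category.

Ciprofloxacin 16 μg/mL: in 16–32 μg/mL ⇒ intermediate
Tigecycline (0.5 μg/mL) ≤ 0.5 μg/mL ⇒ susceptible
Fosfomycin 1 μg/mL: in 1–2 μg/mL → Intermediate
Cefuroxime: 0.25 μg/mL is ≤ 1 μg/mL ⇒ Susceptible
Chloramphenicol: 32 μg/mL is ≥ 16 μg/mL — Resistant
Aztreonam 128 μg/mL: ≥ 1 μg/mL — resistant
Tetracycline: 32 μg/mL is ≥ 16 μg/mL — Resistant

I, S, I, S, R, R, R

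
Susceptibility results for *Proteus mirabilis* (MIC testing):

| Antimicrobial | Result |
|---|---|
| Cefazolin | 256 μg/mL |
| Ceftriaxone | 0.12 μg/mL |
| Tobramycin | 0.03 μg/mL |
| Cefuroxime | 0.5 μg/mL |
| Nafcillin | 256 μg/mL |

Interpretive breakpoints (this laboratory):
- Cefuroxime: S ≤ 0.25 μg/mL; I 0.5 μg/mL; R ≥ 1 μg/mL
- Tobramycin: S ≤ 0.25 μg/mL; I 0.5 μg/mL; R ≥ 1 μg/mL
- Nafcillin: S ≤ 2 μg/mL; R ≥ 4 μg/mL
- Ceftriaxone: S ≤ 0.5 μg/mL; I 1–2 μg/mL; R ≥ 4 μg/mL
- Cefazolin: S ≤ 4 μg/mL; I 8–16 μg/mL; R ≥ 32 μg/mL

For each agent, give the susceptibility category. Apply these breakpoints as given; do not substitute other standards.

Cefazolin: 256 μg/mL is ≥ 32 μg/mL — Resistant
Ceftriaxone: 0.12 μg/mL is ≤ 0.5 μg/mL → S
Tobramycin 0.03 μg/mL: ≤ 0.25 μg/mL → susceptible
Cefuroxime 0.5 μg/mL: = 0.5 μg/mL — Intermediate
Nafcillin: 256 μg/mL is ≥ 4 μg/mL — resistant

R, S, S, I, R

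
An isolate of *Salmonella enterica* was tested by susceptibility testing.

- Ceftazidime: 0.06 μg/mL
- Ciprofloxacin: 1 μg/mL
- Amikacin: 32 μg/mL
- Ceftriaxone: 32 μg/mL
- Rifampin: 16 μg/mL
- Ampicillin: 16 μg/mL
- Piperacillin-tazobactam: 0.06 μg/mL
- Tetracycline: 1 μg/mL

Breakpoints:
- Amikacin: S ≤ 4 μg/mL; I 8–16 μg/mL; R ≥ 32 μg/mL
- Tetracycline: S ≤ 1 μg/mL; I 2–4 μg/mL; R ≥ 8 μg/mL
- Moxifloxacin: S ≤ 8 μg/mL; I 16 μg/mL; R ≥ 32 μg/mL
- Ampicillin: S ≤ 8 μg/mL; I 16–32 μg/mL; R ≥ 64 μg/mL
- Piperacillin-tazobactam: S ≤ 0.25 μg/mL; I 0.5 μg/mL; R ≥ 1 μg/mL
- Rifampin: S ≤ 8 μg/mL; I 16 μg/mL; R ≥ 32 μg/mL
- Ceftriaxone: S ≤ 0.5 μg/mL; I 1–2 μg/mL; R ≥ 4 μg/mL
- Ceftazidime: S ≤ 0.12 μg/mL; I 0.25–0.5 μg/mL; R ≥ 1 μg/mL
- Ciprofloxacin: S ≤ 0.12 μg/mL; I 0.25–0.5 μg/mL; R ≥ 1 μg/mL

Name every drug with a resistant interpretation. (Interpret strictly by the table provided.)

Ceftazidime 0.06 μg/mL: ≤ 0.12 μg/mL ⇒ S
Ciprofloxacin (1 μg/mL) ≥ 1 μg/mL — R
Amikacin (32 μg/mL) ≥ 32 μg/mL — resistant
Ceftriaxone: 32 μg/mL is ≥ 4 μg/mL → Resistant
Rifampin 16 μg/mL: = 16 μg/mL ⇒ Intermediate
Ampicillin: 16 μg/mL is in 16–32 μg/mL → I
Piperacillin-tazobactam: 0.06 μg/mL is ≤ 0.25 μg/mL — Susceptible
Tetracycline 1 μg/mL: ≤ 1 μg/mL → susceptible

ciprofloxacin, amikacin, ceftriaxone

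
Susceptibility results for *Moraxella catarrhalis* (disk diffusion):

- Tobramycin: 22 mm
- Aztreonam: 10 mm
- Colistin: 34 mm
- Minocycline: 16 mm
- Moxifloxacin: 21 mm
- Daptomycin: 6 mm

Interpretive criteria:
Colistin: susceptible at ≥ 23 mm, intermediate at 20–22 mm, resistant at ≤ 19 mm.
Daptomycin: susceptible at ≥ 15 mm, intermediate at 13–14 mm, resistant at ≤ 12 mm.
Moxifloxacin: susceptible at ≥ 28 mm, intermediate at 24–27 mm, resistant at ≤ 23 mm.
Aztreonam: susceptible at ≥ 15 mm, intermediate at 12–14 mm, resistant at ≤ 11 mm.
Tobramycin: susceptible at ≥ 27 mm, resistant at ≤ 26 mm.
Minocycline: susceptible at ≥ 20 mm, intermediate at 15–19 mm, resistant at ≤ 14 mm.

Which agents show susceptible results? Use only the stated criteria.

Tobramycin: 22 mm is ≤ 26 mm ⇒ resistant
Aztreonam (10 mm) ≤ 11 mm — R
Colistin: 34 mm is ≥ 23 mm → Susceptible
Minocycline 16 mm: in 15–19 mm → Intermediate
Moxifloxacin 21 mm: ≤ 23 mm → R
Daptomycin (6 mm) ≤ 12 mm → Resistant

colistin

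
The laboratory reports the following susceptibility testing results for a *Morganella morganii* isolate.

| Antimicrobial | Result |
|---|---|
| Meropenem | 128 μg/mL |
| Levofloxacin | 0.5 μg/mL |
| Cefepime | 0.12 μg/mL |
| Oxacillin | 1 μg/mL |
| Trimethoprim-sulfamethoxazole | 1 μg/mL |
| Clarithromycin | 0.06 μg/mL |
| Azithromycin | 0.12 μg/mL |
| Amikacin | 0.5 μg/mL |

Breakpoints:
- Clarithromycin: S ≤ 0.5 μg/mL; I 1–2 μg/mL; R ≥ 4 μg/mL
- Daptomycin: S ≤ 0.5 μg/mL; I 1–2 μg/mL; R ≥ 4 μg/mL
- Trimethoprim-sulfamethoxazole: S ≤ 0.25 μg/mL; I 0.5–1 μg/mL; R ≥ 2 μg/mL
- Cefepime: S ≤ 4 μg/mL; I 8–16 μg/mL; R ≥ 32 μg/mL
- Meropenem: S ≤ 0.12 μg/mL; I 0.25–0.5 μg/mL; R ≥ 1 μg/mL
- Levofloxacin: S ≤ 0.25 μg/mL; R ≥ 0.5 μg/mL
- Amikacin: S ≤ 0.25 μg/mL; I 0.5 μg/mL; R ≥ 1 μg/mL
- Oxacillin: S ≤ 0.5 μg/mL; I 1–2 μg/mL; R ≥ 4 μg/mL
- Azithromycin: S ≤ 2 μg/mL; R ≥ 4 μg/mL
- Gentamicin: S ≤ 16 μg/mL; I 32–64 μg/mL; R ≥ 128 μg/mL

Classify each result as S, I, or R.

R, R, S, I, I, S, S, I

Meropenem: 128 μg/mL is ≥ 1 μg/mL — R
Levofloxacin (0.5 μg/mL) ≥ 0.5 μg/mL → R
Cefepime (0.12 μg/mL) ≤ 4 μg/mL → Susceptible
Oxacillin (1 μg/mL) in 1–2 μg/mL — intermediate
Trimethoprim-sulfamethoxazole (1 μg/mL) in 0.5–1 μg/mL → intermediate
Clarithromycin 0.06 μg/mL: ≤ 0.5 μg/mL ⇒ S
Azithromycin (0.12 μg/mL) ≤ 2 μg/mL — susceptible
Amikacin 0.5 μg/mL: = 0.5 μg/mL — I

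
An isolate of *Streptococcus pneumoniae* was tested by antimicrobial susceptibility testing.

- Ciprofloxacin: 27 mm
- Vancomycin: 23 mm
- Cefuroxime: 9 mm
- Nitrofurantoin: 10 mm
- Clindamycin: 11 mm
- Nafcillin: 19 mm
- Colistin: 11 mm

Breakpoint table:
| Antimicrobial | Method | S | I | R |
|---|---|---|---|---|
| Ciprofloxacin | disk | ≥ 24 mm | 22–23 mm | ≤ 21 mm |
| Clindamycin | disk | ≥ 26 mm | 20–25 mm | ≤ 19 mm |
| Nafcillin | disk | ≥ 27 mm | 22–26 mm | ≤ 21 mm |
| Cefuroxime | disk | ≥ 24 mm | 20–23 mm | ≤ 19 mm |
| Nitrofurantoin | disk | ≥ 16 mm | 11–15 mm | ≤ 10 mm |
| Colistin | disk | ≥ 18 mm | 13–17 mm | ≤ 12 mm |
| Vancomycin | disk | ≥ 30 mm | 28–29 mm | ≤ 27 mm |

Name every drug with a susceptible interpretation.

ciprofloxacin

Ciprofloxacin 27 mm: ≥ 24 mm ⇒ Susceptible
Vancomycin (23 mm) ≤ 27 mm — R
Cefuroxime 9 mm: ≤ 19 mm — resistant
Nitrofurantoin (10 mm) ≤ 10 mm → resistant
Clindamycin: 11 mm is ≤ 19 mm → R
Nafcillin (19 mm) ≤ 21 mm → Resistant
Colistin (11 mm) ≤ 12 mm — resistant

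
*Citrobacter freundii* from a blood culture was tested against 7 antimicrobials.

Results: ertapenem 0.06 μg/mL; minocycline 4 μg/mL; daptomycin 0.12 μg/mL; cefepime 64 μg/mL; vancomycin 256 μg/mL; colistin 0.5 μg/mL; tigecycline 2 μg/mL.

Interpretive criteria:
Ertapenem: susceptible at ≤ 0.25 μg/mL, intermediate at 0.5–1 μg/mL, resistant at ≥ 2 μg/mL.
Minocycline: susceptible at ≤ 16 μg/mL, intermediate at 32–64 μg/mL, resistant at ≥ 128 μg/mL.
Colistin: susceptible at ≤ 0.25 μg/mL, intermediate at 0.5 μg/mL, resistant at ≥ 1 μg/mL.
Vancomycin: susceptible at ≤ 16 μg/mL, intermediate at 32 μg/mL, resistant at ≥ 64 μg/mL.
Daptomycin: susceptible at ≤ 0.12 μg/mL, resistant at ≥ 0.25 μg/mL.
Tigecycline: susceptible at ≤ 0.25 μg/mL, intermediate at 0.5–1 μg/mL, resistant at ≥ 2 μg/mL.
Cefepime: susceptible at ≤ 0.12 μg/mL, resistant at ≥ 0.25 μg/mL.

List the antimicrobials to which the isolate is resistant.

Ertapenem (0.06 μg/mL) ≤ 0.25 μg/mL → Susceptible
Minocycline 4 μg/mL: ≤ 16 μg/mL ⇒ S
Daptomycin (0.12 μg/mL) ≤ 0.12 μg/mL ⇒ susceptible
Cefepime: 64 μg/mL is ≥ 0.25 μg/mL ⇒ R
Vancomycin (256 μg/mL) ≥ 64 μg/mL ⇒ resistant
Colistin 0.5 μg/mL: = 0.5 μg/mL → I
Tigecycline (2 μg/mL) ≥ 2 μg/mL → R

cefepime, vancomycin, tigecycline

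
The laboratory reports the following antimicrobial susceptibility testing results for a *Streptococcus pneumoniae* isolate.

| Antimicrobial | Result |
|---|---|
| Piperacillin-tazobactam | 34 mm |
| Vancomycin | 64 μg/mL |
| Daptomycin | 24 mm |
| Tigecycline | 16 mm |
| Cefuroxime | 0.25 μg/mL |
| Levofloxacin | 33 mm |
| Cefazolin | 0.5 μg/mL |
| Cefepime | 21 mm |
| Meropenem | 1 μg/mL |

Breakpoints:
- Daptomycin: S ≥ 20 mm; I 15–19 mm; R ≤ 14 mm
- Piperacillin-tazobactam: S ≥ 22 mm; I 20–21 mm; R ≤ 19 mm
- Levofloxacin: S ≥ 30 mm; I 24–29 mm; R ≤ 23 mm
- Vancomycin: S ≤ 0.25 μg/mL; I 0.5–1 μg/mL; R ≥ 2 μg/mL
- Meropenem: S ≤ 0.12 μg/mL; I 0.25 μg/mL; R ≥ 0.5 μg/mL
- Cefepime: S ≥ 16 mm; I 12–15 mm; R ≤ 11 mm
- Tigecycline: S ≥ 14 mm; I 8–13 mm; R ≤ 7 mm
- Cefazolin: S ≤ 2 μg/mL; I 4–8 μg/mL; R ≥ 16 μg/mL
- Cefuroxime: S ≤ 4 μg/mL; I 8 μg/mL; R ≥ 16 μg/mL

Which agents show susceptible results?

piperacillin-tazobactam, daptomycin, tigecycline, cefuroxime, levofloxacin, cefazolin, cefepime

Piperacillin-tazobactam (34 mm) ≥ 22 mm — S
Vancomycin: 64 μg/mL is ≥ 2 μg/mL → resistant
Daptomycin 24 mm: ≥ 20 mm — Susceptible
Tigecycline 16 mm: ≥ 14 mm — Susceptible
Cefuroxime: 0.25 μg/mL is ≤ 4 μg/mL — Susceptible
Levofloxacin: 33 mm is ≥ 30 mm — Susceptible
Cefazolin (0.5 μg/mL) ≤ 2 μg/mL → S
Cefepime (21 mm) ≥ 16 mm ⇒ S
Meropenem 1 μg/mL: ≥ 0.5 μg/mL ⇒ resistant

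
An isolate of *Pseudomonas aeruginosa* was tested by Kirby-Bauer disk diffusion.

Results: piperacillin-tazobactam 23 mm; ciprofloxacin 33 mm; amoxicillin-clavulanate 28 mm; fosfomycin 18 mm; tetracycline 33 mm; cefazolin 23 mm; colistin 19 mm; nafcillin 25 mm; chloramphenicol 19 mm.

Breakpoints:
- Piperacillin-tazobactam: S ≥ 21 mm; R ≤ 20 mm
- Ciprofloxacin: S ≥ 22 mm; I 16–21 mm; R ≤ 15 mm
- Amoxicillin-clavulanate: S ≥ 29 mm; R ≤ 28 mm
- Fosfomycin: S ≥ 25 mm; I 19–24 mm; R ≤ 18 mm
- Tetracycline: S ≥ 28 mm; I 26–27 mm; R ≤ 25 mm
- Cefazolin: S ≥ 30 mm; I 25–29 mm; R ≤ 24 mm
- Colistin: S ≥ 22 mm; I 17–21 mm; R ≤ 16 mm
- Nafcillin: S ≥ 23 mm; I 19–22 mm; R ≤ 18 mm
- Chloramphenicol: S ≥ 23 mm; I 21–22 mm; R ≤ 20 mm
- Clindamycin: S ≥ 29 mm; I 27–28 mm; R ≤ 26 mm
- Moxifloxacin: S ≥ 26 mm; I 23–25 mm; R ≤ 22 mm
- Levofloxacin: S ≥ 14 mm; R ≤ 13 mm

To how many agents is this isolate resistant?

Piperacillin-tazobactam (23 mm) ≥ 21 mm → S
Ciprofloxacin 33 mm: ≥ 22 mm → S
Amoxicillin-clavulanate (28 mm) ≤ 28 mm — R
Fosfomycin (18 mm) ≤ 18 mm ⇒ R
Tetracycline (33 mm) ≥ 28 mm → Susceptible
Cefazolin 23 mm: ≤ 24 mm ⇒ resistant
Colistin (19 mm) in 17–21 mm — intermediate
Nafcillin 25 mm: ≥ 23 mm ⇒ susceptible
Chloramphenicol 19 mm: ≤ 20 mm — Resistant
Resistant: 4

4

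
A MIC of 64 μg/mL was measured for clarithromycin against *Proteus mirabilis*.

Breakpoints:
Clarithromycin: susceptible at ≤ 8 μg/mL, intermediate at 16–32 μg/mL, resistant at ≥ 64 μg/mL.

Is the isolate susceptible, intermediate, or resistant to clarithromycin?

Resistant

Clarithromycin 64 μg/mL: ≥ 64 μg/mL → Resistant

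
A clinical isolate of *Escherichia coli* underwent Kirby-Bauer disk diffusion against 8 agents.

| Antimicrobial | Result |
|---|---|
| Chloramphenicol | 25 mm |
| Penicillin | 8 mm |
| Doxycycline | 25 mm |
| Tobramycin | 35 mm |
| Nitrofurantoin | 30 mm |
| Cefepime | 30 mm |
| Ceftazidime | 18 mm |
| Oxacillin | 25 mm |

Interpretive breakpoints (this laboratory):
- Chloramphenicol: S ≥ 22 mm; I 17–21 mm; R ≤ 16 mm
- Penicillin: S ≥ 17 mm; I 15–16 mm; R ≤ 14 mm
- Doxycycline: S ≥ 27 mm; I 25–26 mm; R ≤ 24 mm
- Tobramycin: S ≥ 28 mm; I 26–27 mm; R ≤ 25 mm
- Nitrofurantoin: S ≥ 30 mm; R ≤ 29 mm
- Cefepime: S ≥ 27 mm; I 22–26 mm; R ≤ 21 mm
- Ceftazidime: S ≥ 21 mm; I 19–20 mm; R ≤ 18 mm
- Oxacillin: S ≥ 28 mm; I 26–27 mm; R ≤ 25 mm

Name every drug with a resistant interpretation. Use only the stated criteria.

penicillin, ceftazidime, oxacillin

Chloramphenicol (25 mm) ≥ 22 mm → Susceptible
Penicillin 8 mm: ≤ 14 mm ⇒ Resistant
Doxycycline (25 mm) in 25–26 mm — I
Tobramycin 35 mm: ≥ 28 mm ⇒ Susceptible
Nitrofurantoin: 30 mm is ≥ 30 mm ⇒ S
Cefepime 30 mm: ≥ 27 mm → S
Ceftazidime (18 mm) ≤ 18 mm — Resistant
Oxacillin 25 mm: ≤ 25 mm → Resistant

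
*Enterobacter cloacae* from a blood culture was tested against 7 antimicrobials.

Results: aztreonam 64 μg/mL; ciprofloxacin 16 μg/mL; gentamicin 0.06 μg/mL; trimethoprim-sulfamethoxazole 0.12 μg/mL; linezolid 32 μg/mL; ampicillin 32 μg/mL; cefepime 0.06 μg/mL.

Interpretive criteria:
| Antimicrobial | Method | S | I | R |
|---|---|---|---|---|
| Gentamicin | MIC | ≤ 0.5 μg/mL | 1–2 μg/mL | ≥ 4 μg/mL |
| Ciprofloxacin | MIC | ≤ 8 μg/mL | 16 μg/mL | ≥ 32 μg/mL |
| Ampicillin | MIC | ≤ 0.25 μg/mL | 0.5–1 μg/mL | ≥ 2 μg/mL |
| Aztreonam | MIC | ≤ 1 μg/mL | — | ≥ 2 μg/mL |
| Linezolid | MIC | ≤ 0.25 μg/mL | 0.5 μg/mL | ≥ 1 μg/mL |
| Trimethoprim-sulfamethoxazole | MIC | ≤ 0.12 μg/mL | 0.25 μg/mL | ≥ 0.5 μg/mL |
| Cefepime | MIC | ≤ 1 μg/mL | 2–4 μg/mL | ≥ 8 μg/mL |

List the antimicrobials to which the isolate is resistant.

aztreonam, linezolid, ampicillin

Aztreonam (64 μg/mL) ≥ 2 μg/mL ⇒ R
Ciprofloxacin: 16 μg/mL is = 16 μg/mL ⇒ I
Gentamicin: 0.06 μg/mL is ≤ 0.5 μg/mL → susceptible
Trimethoprim-sulfamethoxazole: 0.12 μg/mL is ≤ 0.12 μg/mL ⇒ Susceptible
Linezolid: 32 μg/mL is ≥ 1 μg/mL — resistant
Ampicillin: 32 μg/mL is ≥ 2 μg/mL — resistant
Cefepime (0.06 μg/mL) ≤ 1 μg/mL ⇒ susceptible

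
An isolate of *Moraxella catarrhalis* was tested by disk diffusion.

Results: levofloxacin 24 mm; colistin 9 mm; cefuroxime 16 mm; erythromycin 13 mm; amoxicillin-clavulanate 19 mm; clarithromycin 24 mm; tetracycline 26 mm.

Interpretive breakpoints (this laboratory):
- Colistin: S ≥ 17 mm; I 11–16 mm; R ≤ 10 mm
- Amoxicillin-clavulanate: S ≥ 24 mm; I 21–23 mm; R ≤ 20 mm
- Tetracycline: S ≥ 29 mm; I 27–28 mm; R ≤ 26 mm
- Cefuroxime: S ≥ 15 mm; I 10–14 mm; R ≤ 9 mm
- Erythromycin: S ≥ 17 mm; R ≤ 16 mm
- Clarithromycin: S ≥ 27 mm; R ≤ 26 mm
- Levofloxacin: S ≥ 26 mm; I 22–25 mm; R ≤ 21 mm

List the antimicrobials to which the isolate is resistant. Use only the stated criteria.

Levofloxacin (24 mm) in 22–25 mm → I
Colistin: 9 mm is ≤ 10 mm → Resistant
Cefuroxime 16 mm: ≥ 15 mm → susceptible
Erythromycin 13 mm: ≤ 16 mm ⇒ R
Amoxicillin-clavulanate: 19 mm is ≤ 20 mm ⇒ Resistant
Clarithromycin (24 mm) ≤ 26 mm → R
Tetracycline: 26 mm is ≤ 26 mm → R

colistin, erythromycin, amoxicillin-clavulanate, clarithromycin, tetracycline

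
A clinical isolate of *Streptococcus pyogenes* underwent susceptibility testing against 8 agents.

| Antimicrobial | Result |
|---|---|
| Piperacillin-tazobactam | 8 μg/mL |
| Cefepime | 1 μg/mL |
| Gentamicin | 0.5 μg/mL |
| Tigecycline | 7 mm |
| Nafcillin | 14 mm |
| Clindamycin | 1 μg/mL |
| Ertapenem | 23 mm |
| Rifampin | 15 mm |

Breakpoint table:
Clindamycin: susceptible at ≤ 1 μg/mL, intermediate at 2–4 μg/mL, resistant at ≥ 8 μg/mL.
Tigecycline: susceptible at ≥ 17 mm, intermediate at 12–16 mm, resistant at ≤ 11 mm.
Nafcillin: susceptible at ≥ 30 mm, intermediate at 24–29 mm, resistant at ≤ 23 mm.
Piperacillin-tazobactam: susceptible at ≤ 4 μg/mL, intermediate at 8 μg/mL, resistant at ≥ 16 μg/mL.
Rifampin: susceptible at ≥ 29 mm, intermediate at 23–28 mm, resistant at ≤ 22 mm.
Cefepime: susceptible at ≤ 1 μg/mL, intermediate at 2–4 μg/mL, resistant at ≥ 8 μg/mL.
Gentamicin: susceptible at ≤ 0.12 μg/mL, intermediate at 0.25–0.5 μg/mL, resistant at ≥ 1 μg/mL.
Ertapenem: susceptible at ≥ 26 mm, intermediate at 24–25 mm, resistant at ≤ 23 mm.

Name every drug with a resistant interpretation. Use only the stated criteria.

Piperacillin-tazobactam (8 μg/mL) = 8 μg/mL — I
Cefepime: 1 μg/mL is ≤ 1 μg/mL ⇒ susceptible
Gentamicin (0.5 μg/mL) in 0.25–0.5 μg/mL ⇒ Intermediate
Tigecycline: 7 mm is ≤ 11 mm ⇒ Resistant
Nafcillin 14 mm: ≤ 23 mm — resistant
Clindamycin (1 μg/mL) ≤ 1 μg/mL → Susceptible
Ertapenem (23 mm) ≤ 23 mm ⇒ Resistant
Rifampin (15 mm) ≤ 22 mm → R

tigecycline, nafcillin, ertapenem, rifampin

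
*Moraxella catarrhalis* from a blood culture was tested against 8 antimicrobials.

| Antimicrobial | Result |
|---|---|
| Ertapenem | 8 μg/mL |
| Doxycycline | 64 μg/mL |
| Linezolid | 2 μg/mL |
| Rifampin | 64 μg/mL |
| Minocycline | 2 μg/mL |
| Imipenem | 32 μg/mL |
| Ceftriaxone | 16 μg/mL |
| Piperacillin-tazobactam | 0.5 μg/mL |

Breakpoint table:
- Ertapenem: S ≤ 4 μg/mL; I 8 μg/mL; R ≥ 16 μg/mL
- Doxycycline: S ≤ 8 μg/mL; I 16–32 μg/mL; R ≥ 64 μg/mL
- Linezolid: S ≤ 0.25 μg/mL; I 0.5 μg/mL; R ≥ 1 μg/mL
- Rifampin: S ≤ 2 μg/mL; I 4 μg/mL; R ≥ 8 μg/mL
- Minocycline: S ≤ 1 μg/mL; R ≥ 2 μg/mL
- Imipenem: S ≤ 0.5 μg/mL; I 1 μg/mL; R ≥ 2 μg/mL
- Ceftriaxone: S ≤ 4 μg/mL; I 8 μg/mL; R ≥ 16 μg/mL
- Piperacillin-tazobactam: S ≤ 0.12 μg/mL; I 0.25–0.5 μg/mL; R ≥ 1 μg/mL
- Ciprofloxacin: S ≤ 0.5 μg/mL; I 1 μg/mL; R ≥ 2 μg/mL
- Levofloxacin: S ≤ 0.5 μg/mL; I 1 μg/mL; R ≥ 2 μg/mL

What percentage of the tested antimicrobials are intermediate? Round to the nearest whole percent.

Ertapenem: 8 μg/mL is = 8 μg/mL ⇒ Intermediate
Doxycycline (64 μg/mL) ≥ 64 μg/mL → R
Linezolid (2 μg/mL) ≥ 1 μg/mL → resistant
Rifampin 64 μg/mL: ≥ 8 μg/mL ⇒ R
Minocycline: 2 μg/mL is ≥ 2 μg/mL ⇒ R
Imipenem 32 μg/mL: ≥ 2 μg/mL — R
Ceftriaxone 16 μg/mL: ≥ 16 μg/mL ⇒ R
Piperacillin-tazobactam: 0.5 μg/mL is in 0.25–0.5 μg/mL ⇒ Intermediate
Intermediate: 2/8

25%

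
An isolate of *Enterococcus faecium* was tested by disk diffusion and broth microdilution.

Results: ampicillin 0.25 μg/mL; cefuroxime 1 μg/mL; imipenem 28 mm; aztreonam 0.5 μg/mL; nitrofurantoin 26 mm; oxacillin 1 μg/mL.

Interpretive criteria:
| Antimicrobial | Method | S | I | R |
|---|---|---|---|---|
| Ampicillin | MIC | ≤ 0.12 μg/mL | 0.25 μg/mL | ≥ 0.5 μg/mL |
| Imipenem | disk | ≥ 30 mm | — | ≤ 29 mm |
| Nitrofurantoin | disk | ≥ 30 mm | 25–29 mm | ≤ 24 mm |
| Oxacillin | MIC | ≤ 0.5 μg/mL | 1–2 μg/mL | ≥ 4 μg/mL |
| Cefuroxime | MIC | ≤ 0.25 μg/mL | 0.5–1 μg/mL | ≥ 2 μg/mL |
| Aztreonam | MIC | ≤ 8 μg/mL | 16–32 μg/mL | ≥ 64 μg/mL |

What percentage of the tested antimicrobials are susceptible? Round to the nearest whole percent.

17%

Ampicillin 0.25 μg/mL: = 0.25 μg/mL → intermediate
Cefuroxime (1 μg/mL) in 0.5–1 μg/mL ⇒ Intermediate
Imipenem: 28 mm is ≤ 29 mm — Resistant
Aztreonam 0.5 μg/mL: ≤ 8 μg/mL ⇒ Susceptible
Nitrofurantoin 26 mm: in 25–29 mm → intermediate
Oxacillin: 1 μg/mL is in 1–2 μg/mL — I
Susceptible: 1/6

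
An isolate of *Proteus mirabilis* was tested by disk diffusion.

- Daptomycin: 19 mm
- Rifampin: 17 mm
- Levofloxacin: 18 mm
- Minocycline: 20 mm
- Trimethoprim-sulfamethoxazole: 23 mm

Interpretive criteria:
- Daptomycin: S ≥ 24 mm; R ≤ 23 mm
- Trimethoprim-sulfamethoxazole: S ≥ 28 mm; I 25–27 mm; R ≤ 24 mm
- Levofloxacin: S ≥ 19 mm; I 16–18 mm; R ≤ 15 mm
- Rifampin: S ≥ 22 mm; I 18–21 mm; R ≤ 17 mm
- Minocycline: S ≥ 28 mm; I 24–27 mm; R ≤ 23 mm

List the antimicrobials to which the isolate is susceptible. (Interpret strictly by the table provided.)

none

Daptomycin (19 mm) ≤ 23 mm → resistant
Rifampin 17 mm: ≤ 17 mm — R
Levofloxacin: 18 mm is in 16–18 mm — Intermediate
Minocycline: 20 mm is ≤ 23 mm — Resistant
Trimethoprim-sulfamethoxazole: 23 mm is ≤ 24 mm — R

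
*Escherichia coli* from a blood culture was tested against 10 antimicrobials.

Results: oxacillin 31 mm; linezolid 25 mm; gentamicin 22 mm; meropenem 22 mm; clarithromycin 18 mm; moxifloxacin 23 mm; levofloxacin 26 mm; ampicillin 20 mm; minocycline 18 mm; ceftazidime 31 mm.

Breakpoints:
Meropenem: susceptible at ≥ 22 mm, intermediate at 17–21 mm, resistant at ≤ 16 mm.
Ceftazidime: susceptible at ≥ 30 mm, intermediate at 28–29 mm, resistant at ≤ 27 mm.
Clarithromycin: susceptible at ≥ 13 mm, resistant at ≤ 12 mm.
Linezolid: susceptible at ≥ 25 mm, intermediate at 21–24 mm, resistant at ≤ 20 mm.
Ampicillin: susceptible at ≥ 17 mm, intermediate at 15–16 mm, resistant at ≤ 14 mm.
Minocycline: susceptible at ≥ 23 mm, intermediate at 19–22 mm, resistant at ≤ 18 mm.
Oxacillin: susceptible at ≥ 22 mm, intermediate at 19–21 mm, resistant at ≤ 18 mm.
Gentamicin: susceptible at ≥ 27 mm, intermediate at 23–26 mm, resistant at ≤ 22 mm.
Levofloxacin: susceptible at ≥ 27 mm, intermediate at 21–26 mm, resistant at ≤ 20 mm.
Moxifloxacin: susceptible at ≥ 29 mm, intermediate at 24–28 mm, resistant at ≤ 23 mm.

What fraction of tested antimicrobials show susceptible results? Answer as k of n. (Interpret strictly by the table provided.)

Oxacillin (31 mm) ≥ 22 mm — susceptible
Linezolid (25 mm) ≥ 25 mm → susceptible
Gentamicin (22 mm) ≤ 22 mm ⇒ R
Meropenem: 22 mm is ≥ 22 mm — S
Clarithromycin (18 mm) ≥ 13 mm — susceptible
Moxifloxacin (23 mm) ≤ 23 mm — resistant
Levofloxacin 26 mm: in 21–26 mm — intermediate
Ampicillin: 20 mm is ≥ 17 mm — Susceptible
Minocycline 18 mm: ≤ 18 mm ⇒ Resistant
Ceftazidime 31 mm: ≥ 30 mm — Susceptible
Susceptible: 6/10

6 of 10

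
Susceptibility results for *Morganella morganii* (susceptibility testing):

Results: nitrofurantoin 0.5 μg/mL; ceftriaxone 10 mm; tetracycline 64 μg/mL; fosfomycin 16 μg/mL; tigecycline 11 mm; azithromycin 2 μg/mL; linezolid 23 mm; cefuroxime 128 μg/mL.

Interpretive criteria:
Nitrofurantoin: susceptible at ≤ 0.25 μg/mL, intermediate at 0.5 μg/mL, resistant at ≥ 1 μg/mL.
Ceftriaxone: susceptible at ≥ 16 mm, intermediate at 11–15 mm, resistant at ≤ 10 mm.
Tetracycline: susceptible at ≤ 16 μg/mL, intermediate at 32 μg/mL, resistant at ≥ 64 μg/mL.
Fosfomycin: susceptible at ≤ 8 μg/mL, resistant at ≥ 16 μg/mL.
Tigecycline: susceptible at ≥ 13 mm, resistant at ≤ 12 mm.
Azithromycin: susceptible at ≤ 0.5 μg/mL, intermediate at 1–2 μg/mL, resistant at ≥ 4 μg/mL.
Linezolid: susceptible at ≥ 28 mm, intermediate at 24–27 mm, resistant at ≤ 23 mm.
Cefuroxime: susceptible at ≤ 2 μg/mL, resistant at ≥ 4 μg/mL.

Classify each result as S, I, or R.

Nitrofurantoin (0.5 μg/mL) = 0.5 μg/mL → I
Ceftriaxone 10 mm: ≤ 10 mm → Resistant
Tetracycline (64 μg/mL) ≥ 64 μg/mL ⇒ R
Fosfomycin (16 μg/mL) ≥ 16 μg/mL → resistant
Tigecycline (11 mm) ≤ 12 mm — R
Azithromycin: 2 μg/mL is in 1–2 μg/mL → I
Linezolid: 23 mm is ≤ 23 mm → resistant
Cefuroxime 128 μg/mL: ≥ 4 μg/mL — R

I, R, R, R, R, I, R, R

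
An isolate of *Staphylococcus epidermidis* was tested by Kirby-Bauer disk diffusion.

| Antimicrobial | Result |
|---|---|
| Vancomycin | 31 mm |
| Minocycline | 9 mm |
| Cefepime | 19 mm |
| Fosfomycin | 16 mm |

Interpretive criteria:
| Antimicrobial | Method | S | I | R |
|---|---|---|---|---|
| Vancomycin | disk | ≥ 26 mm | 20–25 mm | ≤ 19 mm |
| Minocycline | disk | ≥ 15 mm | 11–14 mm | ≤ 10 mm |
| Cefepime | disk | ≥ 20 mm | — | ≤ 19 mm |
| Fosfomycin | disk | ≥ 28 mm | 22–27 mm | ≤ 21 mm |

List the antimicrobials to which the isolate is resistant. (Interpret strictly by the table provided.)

minocycline, cefepime, fosfomycin

Vancomycin (31 mm) ≥ 26 mm — S
Minocycline 9 mm: ≤ 10 mm — resistant
Cefepime: 19 mm is ≤ 19 mm ⇒ R
Fosfomycin (16 mm) ≤ 21 mm → R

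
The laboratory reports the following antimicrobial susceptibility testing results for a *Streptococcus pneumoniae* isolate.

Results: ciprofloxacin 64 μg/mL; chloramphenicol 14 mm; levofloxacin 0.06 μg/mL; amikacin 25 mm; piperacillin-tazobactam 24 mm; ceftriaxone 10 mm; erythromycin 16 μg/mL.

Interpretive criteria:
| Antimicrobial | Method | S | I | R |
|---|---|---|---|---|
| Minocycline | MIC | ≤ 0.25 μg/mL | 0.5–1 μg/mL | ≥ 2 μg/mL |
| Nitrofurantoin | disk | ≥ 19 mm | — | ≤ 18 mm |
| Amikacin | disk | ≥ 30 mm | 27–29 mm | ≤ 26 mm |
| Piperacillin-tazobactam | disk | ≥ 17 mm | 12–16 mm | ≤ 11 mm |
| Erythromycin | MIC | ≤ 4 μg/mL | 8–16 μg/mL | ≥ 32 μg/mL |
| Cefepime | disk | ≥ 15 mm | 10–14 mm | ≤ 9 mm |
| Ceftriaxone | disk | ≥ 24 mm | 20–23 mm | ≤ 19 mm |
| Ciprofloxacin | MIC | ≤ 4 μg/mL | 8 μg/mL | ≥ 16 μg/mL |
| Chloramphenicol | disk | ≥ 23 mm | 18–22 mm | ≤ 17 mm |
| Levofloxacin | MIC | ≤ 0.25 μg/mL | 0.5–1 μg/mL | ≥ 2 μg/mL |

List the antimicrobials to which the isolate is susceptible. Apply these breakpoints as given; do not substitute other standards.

Ciprofloxacin: 64 μg/mL is ≥ 16 μg/mL — R
Chloramphenicol 14 mm: ≤ 17 mm → Resistant
Levofloxacin 0.06 μg/mL: ≤ 0.25 μg/mL → Susceptible
Amikacin: 25 mm is ≤ 26 mm — Resistant
Piperacillin-tazobactam 24 mm: ≥ 17 mm ⇒ susceptible
Ceftriaxone 10 mm: ≤ 19 mm ⇒ Resistant
Erythromycin 16 μg/mL: in 8–16 μg/mL — Intermediate

levofloxacin, piperacillin-tazobactam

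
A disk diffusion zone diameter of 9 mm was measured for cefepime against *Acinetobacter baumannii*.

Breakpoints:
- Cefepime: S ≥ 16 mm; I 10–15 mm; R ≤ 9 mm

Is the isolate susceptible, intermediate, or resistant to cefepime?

R

Cefepime (9 mm) ≤ 9 mm ⇒ R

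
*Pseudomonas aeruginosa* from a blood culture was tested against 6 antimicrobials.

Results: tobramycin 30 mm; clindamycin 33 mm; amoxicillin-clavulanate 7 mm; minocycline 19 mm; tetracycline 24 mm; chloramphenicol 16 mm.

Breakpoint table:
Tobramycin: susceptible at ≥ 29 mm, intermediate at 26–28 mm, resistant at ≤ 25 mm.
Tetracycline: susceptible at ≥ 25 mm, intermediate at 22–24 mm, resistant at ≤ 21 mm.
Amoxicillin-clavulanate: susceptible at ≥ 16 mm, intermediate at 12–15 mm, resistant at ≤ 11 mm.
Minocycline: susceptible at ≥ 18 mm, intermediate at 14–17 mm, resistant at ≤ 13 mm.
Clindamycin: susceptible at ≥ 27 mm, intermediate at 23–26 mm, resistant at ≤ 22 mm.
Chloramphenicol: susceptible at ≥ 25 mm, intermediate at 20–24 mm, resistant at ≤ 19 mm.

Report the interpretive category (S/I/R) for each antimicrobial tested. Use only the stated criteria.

S, S, R, S, I, R

Tobramycin: 30 mm is ≥ 29 mm → susceptible
Clindamycin (33 mm) ≥ 27 mm — S
Amoxicillin-clavulanate: 7 mm is ≤ 11 mm — Resistant
Minocycline (19 mm) ≥ 18 mm — Susceptible
Tetracycline (24 mm) in 22–24 mm ⇒ Intermediate
Chloramphenicol (16 mm) ≤ 19 mm — R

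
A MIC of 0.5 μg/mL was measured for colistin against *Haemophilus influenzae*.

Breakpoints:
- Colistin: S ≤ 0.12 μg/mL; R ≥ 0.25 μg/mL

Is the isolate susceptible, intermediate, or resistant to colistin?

Colistin (0.5 μg/mL) ≥ 0.25 μg/mL ⇒ R

Resistant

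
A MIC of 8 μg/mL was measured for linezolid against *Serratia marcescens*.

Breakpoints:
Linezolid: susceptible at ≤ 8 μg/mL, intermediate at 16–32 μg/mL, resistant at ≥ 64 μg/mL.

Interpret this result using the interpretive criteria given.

Linezolid (8 μg/mL) ≤ 8 μg/mL → S

S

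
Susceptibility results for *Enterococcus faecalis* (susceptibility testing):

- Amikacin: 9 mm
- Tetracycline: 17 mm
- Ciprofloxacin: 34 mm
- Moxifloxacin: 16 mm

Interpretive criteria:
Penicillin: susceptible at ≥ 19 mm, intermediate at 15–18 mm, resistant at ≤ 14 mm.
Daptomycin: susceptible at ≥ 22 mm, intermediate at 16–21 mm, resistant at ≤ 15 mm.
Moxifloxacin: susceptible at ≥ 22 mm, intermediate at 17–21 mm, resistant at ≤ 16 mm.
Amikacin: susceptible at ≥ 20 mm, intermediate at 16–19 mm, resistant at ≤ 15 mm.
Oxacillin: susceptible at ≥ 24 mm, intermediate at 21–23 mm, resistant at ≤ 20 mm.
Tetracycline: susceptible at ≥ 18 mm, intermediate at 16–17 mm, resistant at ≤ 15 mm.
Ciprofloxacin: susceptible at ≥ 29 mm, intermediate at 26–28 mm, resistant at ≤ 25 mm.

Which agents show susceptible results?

Amikacin (9 mm) ≤ 15 mm ⇒ R
Tetracycline: 17 mm is in 16–17 mm ⇒ Intermediate
Ciprofloxacin (34 mm) ≥ 29 mm — Susceptible
Moxifloxacin (16 mm) ≤ 16 mm → resistant

ciprofloxacin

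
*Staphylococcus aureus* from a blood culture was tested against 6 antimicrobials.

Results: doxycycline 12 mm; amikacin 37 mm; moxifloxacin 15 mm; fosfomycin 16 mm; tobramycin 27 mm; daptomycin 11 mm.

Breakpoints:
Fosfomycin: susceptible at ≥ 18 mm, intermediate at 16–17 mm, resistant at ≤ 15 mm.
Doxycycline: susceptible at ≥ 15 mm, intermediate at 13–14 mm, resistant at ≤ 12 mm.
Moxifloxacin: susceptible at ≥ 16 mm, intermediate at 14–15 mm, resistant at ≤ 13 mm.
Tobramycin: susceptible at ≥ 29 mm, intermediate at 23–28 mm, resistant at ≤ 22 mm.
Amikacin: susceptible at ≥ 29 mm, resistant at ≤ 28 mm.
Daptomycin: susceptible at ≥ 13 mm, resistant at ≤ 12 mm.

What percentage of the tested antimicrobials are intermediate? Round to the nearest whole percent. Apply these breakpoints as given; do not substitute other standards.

50%

Doxycycline 12 mm: ≤ 12 mm → Resistant
Amikacin: 37 mm is ≥ 29 mm — susceptible
Moxifloxacin (15 mm) in 14–15 mm ⇒ Intermediate
Fosfomycin 16 mm: in 16–17 mm ⇒ intermediate
Tobramycin: 27 mm is in 23–28 mm → I
Daptomycin (11 mm) ≤ 12 mm — R
Intermediate: 3/6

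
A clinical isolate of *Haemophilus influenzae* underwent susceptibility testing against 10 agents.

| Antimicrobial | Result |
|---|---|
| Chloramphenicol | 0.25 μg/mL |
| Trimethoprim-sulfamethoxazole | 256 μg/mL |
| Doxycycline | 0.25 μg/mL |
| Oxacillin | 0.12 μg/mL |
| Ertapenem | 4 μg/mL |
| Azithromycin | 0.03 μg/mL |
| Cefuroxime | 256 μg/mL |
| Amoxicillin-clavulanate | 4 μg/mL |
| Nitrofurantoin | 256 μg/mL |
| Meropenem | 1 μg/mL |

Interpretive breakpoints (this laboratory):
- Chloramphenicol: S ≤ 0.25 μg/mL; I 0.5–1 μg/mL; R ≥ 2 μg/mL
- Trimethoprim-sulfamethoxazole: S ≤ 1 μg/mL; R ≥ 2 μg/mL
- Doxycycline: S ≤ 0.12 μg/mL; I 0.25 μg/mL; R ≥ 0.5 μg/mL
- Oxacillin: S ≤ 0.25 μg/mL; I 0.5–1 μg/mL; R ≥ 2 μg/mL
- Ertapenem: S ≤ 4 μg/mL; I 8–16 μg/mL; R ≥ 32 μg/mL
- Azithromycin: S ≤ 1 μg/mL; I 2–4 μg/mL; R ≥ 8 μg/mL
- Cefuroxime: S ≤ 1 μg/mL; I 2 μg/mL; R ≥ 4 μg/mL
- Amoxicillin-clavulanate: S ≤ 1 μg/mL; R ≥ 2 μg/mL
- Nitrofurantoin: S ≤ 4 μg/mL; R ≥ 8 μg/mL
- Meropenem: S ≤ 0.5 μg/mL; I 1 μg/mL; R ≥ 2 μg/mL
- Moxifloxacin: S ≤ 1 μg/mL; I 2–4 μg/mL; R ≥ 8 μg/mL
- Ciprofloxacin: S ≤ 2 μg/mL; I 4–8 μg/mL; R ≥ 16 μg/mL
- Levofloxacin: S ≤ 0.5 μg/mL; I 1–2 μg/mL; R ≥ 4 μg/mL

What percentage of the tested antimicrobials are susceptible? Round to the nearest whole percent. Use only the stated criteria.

40%

Chloramphenicol 0.25 μg/mL: ≤ 0.25 μg/mL ⇒ Susceptible
Trimethoprim-sulfamethoxazole 256 μg/mL: ≥ 2 μg/mL — R
Doxycycline: 0.25 μg/mL is = 0.25 μg/mL → I
Oxacillin (0.12 μg/mL) ≤ 0.25 μg/mL — susceptible
Ertapenem 4 μg/mL: ≤ 4 μg/mL → susceptible
Azithromycin (0.03 μg/mL) ≤ 1 μg/mL ⇒ S
Cefuroxime 256 μg/mL: ≥ 4 μg/mL — Resistant
Amoxicillin-clavulanate (4 μg/mL) ≥ 2 μg/mL — resistant
Nitrofurantoin: 256 μg/mL is ≥ 8 μg/mL — R
Meropenem 1 μg/mL: = 1 μg/mL ⇒ intermediate
Susceptible: 4/10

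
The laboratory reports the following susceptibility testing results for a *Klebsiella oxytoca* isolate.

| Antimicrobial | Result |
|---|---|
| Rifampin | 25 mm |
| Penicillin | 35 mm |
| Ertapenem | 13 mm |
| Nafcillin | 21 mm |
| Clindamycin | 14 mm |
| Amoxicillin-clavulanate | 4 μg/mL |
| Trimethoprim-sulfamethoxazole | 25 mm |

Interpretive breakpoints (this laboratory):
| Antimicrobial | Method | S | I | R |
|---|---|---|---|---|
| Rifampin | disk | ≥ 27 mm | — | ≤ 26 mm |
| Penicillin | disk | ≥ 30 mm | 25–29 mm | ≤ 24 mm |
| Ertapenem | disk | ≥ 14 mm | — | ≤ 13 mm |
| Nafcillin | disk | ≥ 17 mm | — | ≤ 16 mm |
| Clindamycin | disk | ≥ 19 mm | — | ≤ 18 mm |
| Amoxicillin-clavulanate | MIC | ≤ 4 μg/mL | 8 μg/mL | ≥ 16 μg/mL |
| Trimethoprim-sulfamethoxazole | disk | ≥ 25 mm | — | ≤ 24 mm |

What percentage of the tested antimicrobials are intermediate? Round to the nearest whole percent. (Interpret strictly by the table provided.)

Rifampin 25 mm: ≤ 26 mm → resistant
Penicillin: 35 mm is ≥ 30 mm ⇒ S
Ertapenem 13 mm: ≤ 13 mm ⇒ Resistant
Nafcillin (21 mm) ≥ 17 mm → Susceptible
Clindamycin: 14 mm is ≤ 18 mm — resistant
Amoxicillin-clavulanate (4 μg/mL) ≤ 4 μg/mL ⇒ S
Trimethoprim-sulfamethoxazole (25 mm) ≥ 25 mm — S
Intermediate: 0/7

0%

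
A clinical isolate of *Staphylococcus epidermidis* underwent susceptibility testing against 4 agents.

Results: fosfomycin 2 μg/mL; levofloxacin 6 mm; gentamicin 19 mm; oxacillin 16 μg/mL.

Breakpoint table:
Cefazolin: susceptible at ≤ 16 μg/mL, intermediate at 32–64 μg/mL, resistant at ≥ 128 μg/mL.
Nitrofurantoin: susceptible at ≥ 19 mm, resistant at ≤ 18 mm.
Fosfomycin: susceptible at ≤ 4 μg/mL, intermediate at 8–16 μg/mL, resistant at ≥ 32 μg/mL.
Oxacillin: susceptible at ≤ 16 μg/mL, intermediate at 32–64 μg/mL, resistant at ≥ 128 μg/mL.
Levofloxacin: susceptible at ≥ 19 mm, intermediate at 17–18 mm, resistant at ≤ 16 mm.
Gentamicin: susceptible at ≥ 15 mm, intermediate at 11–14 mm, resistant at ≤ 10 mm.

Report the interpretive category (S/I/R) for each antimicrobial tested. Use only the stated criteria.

Fosfomycin (2 μg/mL) ≤ 4 μg/mL → susceptible
Levofloxacin (6 mm) ≤ 16 mm — resistant
Gentamicin 19 mm: ≥ 15 mm — susceptible
Oxacillin: 16 μg/mL is ≤ 16 μg/mL ⇒ S

S, R, S, S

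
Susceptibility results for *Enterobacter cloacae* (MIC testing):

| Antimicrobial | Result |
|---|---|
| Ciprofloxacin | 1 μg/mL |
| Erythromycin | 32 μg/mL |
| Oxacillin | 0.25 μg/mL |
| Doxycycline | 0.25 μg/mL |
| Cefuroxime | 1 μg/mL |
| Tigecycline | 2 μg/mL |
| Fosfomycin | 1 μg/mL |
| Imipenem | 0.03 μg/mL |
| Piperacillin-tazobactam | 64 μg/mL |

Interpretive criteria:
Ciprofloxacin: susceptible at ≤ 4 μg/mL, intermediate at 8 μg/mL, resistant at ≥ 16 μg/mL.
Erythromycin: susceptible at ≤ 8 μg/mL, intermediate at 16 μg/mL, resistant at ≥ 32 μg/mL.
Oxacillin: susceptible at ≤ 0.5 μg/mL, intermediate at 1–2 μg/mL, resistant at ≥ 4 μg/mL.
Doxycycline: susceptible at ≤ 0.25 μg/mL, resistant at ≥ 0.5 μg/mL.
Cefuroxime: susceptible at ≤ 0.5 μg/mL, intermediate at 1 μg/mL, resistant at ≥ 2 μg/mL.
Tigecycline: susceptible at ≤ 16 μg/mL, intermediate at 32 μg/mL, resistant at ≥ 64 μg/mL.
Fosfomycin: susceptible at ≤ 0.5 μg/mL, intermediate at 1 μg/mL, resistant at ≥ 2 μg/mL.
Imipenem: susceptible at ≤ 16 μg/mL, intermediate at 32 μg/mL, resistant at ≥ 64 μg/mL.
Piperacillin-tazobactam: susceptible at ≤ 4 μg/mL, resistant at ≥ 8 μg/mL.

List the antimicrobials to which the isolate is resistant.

erythromycin, piperacillin-tazobactam

Ciprofloxacin (1 μg/mL) ≤ 4 μg/mL — susceptible
Erythromycin: 32 μg/mL is ≥ 32 μg/mL → R
Oxacillin (0.25 μg/mL) ≤ 0.5 μg/mL → susceptible
Doxycycline 0.25 μg/mL: ≤ 0.25 μg/mL ⇒ Susceptible
Cefuroxime: 1 μg/mL is = 1 μg/mL → intermediate
Tigecycline (2 μg/mL) ≤ 16 μg/mL — S
Fosfomycin (1 μg/mL) = 1 μg/mL — Intermediate
Imipenem: 0.03 μg/mL is ≤ 16 μg/mL ⇒ Susceptible
Piperacillin-tazobactam 64 μg/mL: ≥ 8 μg/mL — resistant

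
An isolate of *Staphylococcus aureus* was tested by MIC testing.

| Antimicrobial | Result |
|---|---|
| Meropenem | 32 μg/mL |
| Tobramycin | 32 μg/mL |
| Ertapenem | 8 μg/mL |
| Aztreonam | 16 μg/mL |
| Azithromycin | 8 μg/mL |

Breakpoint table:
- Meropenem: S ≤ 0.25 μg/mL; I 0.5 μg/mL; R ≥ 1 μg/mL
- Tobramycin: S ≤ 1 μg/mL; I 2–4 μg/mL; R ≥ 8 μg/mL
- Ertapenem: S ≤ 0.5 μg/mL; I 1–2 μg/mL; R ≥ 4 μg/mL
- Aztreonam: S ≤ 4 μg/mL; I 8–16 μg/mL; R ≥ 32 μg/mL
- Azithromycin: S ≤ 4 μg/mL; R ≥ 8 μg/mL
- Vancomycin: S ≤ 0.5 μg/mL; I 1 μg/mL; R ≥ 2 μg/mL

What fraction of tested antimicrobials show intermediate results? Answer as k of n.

1 of 5

Meropenem: 32 μg/mL is ≥ 1 μg/mL ⇒ Resistant
Tobramycin 32 μg/mL: ≥ 8 μg/mL — R
Ertapenem (8 μg/mL) ≥ 4 μg/mL — resistant
Aztreonam (16 μg/mL) in 8–16 μg/mL — I
Azithromycin 8 μg/mL: ≥ 8 μg/mL → Resistant
Intermediate: 1/5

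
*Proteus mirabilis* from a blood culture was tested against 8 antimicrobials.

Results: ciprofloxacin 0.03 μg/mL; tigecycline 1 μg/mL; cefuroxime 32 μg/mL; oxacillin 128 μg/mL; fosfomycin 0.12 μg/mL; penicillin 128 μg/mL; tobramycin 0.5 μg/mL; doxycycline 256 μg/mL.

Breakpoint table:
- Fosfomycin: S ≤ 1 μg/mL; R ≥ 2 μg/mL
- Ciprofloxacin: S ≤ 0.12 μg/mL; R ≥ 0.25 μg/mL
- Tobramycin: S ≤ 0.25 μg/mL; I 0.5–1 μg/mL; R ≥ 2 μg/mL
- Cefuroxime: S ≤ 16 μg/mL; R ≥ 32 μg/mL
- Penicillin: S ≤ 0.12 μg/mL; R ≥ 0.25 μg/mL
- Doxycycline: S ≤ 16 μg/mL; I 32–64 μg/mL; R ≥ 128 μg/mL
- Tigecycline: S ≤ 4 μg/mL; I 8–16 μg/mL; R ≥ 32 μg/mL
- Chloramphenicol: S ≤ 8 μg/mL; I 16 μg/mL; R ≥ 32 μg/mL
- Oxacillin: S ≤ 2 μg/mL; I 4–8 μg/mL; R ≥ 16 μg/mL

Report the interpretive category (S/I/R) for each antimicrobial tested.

S, S, R, R, S, R, I, R

Ciprofloxacin: 0.03 μg/mL is ≤ 0.12 μg/mL — Susceptible
Tigecycline (1 μg/mL) ≤ 4 μg/mL ⇒ S
Cefuroxime 32 μg/mL: ≥ 32 μg/mL ⇒ R
Oxacillin 128 μg/mL: ≥ 16 μg/mL — Resistant
Fosfomycin 0.12 μg/mL: ≤ 1 μg/mL — Susceptible
Penicillin (128 μg/mL) ≥ 0.25 μg/mL → Resistant
Tobramycin: 0.5 μg/mL is in 0.5–1 μg/mL ⇒ Intermediate
Doxycycline: 256 μg/mL is ≥ 128 μg/mL → R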